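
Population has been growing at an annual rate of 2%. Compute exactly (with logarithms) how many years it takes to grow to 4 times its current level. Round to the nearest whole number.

70 years

t = ln(4) / ln(1 + 0.02) = 1.3863 / 0.019803 ≈ 70.00.
≈ 70 years.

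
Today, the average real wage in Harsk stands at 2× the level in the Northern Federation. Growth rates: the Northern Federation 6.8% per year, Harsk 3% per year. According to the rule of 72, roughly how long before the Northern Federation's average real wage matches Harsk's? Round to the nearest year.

roughly 19 years

The growth-rate gap is 6.8% − 3% = 3.8 percentage points.
So the ratio between them halves every 72/3.8 ≈ 18.95 years.
A 2× gap closes after 1 halving: 1 × 18.95 ≈ 19 years.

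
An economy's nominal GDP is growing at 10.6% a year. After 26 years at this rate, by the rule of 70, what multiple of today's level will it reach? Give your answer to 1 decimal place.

Doubles every ≈ 6.60 years (70/10.6).
26 years is 3.94 doublings; 2^3.94 ≈ 15.3×.

≈ 15.3 times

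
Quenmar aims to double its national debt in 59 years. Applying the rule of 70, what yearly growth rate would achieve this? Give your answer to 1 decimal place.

approximately 1.2% per year

70 / 59 ≈ 1.19, so about 1.2% per year.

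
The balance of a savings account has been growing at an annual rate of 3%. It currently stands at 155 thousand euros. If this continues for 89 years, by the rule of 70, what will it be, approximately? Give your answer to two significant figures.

Doubling time ≈ 70/3 = 23.33 years.
89 years is 89/23.33 ≈ 3.81 doublings, a factor of 2^3.81 ≈ 14.03.
155 × 14.03 ≈ 2200 thousand euros.

approximately 2200 thousand euros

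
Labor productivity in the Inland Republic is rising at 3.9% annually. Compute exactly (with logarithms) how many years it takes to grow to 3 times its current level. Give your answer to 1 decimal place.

t = ln(3) / ln(1 + 0.039) = 1.0986 / 0.038259 ≈ 28.71.

28.7 years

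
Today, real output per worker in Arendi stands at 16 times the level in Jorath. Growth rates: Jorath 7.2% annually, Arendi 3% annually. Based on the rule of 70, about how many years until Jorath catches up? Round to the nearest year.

What matters is the difference: 4.2 pp.
Rule of 70 on the gap: the ratio halves every 70/4.2 ≈ 16.67 years.
A 16 times gap closes after 4 halvings: 4 × 16.67 ≈ 67 years.

≈ 67 years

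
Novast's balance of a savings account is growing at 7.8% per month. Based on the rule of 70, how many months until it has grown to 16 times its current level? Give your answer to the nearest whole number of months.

Doubling time ≈ 70/7.8 = 8.97 months.
16× is 4 doublings, so 4 × 8.97 ≈ 36 months.

approximately 36 months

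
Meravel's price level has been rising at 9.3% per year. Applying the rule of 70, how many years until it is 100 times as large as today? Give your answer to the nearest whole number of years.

roughly 50 years

At 9.3% it doubles every 70/9.3 ≈ 7.53 years.
100× is log₂ 100 ≈ 6.64 doublings, so ≈ 6.64 × 7.53 = 50 years.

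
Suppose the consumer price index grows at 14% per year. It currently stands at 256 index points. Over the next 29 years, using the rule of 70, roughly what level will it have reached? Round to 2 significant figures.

It doubles every 70/14 ≈ 5.00 years, so 29 years is 5.80 doublings.
2^5.80 ≈ 55.72; 256 × 55.72 ≈ 14000 index points.

14000 index points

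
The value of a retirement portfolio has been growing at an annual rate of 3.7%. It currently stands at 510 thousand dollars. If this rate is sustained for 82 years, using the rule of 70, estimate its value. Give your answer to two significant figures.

approximately 10000 thousand dollars

Doubling time ≈ 70/3.7 = 18.92 years.
82 years is 82/18.92 ≈ 4.33 doublings, a factor of 2^4.33 ≈ 20.11.
510 × 20.11 ≈ 10000 thousand dollars.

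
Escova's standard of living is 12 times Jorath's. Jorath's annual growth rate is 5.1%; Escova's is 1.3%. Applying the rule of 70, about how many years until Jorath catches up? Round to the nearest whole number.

The growth-rate gap is 5.1% − 1.3% = 3.8 percentage points.
So the ratio between them halves every 70/3.8 ≈ 18.42 years.
A 12 times gap takes log₂(12) ≈ 3.58 halvings to close: 3.58 × 18.42 ≈ 66 years.

around 66 years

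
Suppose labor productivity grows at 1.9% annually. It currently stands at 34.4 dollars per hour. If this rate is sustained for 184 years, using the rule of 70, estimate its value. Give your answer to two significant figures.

roughly 1100 dollars per hour

It doubles every 70/1.9 ≈ 36.84 years, so 184 years is 4.99 doublings.
2^4.99 ≈ 31.78; 34.4 × 31.78 ≈ 1100 dollars per hour.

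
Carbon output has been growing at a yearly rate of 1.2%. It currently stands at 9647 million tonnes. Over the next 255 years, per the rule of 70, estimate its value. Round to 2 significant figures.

Doubling time ≈ 70/1.2 = 58.33 years.
255 years is 255/58.33 ≈ 4.37 doublings, a factor of 2^4.37 ≈ 20.68.
9647 × 20.68 ≈ 200000 million tonnes.

≈ 200000 million tonnes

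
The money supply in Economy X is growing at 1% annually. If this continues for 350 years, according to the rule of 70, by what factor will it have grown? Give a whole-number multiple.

approximately 32 times

70/1 ≈ 70.00 years per doubling.
350 years fits 5 doublings: 2^5 = 32.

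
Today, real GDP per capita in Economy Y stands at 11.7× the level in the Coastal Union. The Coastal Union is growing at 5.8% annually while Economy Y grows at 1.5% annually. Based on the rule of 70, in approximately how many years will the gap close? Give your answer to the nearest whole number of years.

the Coastal Union gains on Economy Y at 5.8% − 1.5% = 4.3 points a year.
At that relative rate the gap halves every 70/4.3 ≈ 16.28 years.
An 11.7× gap takes log₂(11.7) ≈ 3.55 halvings to close: 3.55 × 16.28 ≈ 58 years.

approximately 58 years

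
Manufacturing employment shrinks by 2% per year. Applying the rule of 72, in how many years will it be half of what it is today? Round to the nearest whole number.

36 years

Halving time ≈ 72 / 2 = 36.00 → 36 years.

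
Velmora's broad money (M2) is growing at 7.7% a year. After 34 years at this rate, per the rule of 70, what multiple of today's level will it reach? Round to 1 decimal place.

about 13.4 times

Doubling time ≈ 70/7.7 = 9.09 years.
34 years / 9.09 ≈ 3.74 doublings → factor 2^3.74 ≈ 13.4.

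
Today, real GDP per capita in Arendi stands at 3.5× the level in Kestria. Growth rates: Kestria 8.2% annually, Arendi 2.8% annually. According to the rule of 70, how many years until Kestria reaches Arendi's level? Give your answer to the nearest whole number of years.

roughly 23 years

The growth-rate gap is 8.2% − 2.8% = 5.4 percentage points.
So the ratio between them halves every 70/5.4 ≈ 12.96 years.
A 3.5× gap takes log₂(3.5) ≈ 1.81 halvings to close: 1.81 × 12.96 ≈ 23 years.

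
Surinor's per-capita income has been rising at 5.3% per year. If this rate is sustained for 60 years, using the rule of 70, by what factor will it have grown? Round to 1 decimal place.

around 23.3 times

Doubles every ≈ 13.21 years (70/5.3).
60 years is 4.54 doublings; 2^4.54 ≈ 23.3×.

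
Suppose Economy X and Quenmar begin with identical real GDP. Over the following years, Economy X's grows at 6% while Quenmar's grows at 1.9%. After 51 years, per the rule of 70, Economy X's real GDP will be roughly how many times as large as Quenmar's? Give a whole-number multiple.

Economy X pulls ahead at 4.1 pp per year, so the ratio doubles every 70/4.1 ≈ 17.07 years.
In 51 years that's 2.99 doublings: 2^2.99 ≈ 8.

approximately 8 times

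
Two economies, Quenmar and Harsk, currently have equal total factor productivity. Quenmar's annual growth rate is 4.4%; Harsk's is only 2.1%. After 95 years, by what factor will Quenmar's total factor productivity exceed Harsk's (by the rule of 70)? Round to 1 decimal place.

Quenmar pulls ahead at 2.3 pp per year, so the ratio doubles every 70/2.3 ≈ 30.43 years.
In 95 years that's 3.12 doublings: 2^3.12 ≈ 8.7.

approximately 8.7 times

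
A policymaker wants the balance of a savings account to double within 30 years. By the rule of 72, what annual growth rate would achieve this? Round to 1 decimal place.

72 / 30 ≈ 2.40, so about 2.4% annually.

2.4%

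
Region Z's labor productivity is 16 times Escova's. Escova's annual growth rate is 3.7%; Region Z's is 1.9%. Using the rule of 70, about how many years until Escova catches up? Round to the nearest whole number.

156 years

The growth-rate gap is 3.7% − 1.9% = 1.8 percentage points.
So the ratio between them halves every 70/1.8 ≈ 38.89 years.
A 16 times gap closes after 4 halvings: 4 × 38.89 ≈ 156 years.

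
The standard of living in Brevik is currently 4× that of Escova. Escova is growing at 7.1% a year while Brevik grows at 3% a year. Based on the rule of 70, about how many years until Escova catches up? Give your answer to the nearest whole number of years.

Escova gains on Brevik at 7.1% − 3% = 4.1 points a year.
At that relative rate the gap halves every 70/4.1 ≈ 17.07 years.
A 4× gap closes after 2 halvings: 2 × 17.07 ≈ 34 years.

34 years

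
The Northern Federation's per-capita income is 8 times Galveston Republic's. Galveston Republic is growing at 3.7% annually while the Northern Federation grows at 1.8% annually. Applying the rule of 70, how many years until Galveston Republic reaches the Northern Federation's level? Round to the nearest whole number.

The growth-rate gap is 3.7% − 1.8% = 1.9 percentage points.
So the ratio between them halves every 70/1.9 ≈ 36.84 years.
An 8 times gap closes after 3 halvings: 3 × 36.84 ≈ 111 years.

roughly 111 years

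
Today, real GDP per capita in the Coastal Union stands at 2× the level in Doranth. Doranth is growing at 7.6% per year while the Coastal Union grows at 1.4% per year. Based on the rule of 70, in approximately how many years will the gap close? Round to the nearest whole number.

about 11 years

The growth-rate gap is 7.6% − 1.4% = 6.2 percentage points.
So the ratio between them halves every 70/6.2 ≈ 11.29 years.
A 2× gap closes after 1 halving: 1 × 11.29 ≈ 11 years.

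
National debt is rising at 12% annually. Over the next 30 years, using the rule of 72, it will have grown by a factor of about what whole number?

At 12% one doubling takes ≈ 6.00 years; 30 years is 5 of them, so ×32.

≈ 32 times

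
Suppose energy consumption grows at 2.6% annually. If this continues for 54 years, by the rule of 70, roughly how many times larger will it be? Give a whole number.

70/2.6 ≈ 26.92 years per doubling.
54 years fits 2 doublings: 2^2 = 4.

about 4 times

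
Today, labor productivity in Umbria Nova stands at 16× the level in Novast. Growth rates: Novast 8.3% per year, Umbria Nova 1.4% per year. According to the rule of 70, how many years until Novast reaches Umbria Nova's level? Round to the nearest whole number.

about 41 years

The growth-rate gap is 8.3% − 1.4% = 6.9 percentage points.
So the ratio between them halves every 70/6.9 ≈ 10.14 years.
A 16× gap closes after 4 halvings: 4 × 10.14 ≈ 41 years.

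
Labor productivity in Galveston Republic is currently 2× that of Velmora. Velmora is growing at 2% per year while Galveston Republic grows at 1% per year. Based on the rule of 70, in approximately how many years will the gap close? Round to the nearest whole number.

around 70 years

The growth-rate gap is 2% − 1% = 1 percentage point.
So the ratio between them halves every 70/1 ≈ 70.00 years.
A 2× gap closes after 1 halving: 1 × 70.00 ≈ 70 years.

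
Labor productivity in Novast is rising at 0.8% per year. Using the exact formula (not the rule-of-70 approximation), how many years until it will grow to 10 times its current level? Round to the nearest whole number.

289 years

t = ln(10) / ln(1 + 0.008) = 2.3026 / 0.007968 ≈ 288.98.
≈ 289 years.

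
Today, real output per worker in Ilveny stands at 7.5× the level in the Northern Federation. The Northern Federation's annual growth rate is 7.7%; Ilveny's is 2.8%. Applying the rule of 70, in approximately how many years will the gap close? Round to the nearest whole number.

the Northern Federation gains on Ilveny at 7.7% − 2.8% = 4.9 points a year.
At that relative rate the gap halves every 70/4.9 ≈ 14.29 years.
A 7.5× gap takes log₂(7.5) ≈ 2.91 halvings to close: 2.91 × 14.29 ≈ 42 years.

≈ 42 years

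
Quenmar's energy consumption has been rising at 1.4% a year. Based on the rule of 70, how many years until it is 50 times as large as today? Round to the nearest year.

At 1.4% it doubles every 70/1.4 ≈ 50.00 years.
50× is log₂ 50 ≈ 5.64 doublings, so ≈ 5.64 × 50.00 = 282 years.

approximately 282 years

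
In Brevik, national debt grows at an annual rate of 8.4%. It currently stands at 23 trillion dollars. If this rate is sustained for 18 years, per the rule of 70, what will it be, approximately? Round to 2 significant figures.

100 trillion dollars

Doubling time ≈ 70/8.4 = 8.33 years.
18 years is 18/8.33 ≈ 2.16 doublings, a factor of 2^2.16 ≈ 4.47.
23 × 4.47 ≈ 100 trillion dollars.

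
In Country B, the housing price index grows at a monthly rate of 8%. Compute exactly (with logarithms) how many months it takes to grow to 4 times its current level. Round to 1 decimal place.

t = ln(4) / ln(1 + 0.08) = 1.3863 / 0.076961 ≈ 18.01.

18.0 months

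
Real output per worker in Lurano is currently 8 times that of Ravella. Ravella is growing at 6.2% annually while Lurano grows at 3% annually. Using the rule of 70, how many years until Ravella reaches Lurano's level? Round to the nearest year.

66 years

The growth-rate gap is 6.2% − 3% = 3.2 percentage points.
So the ratio between them halves every 70/3.2 ≈ 21.88 years.
An 8 times gap closes after 3 halvings: 3 × 21.88 ≈ 66 years.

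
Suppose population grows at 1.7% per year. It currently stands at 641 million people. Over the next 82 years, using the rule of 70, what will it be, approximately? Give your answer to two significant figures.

approximately 2500 million people

Doubling time ≈ 70/1.7 = 41.18 years.
82 years is 82/41.18 ≈ 1.99 doublings, a factor of 2^1.99 ≈ 3.97.
641 × 3.97 ≈ 2500 million people.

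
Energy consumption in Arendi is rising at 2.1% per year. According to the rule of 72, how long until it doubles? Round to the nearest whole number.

Doubling time ≈ 72 / 2.1 = 34.29 years.

34 years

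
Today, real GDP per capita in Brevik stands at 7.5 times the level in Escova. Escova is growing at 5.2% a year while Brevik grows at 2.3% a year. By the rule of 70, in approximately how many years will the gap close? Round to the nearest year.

The growth-rate gap is 5.2% − 2.3% = 2.9 percentage points.
So the ratio between them halves every 70/2.9 ≈ 24.14 years.
A 7.5 times gap takes log₂(7.5) ≈ 2.91 halvings to close: 2.91 × 24.14 ≈ 70 years.

about 70 years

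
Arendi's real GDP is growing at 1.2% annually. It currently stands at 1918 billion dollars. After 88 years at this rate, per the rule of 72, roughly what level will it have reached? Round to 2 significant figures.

approximately 5300 billion dollars

It doubles every 72/1.2 ≈ 60.00 years, so 88 years is 1.47 doublings.
2^1.47 ≈ 2.77; 1918 × 2.77 ≈ 5300 billion dollars.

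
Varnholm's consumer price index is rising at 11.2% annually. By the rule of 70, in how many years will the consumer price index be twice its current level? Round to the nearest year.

At 11.2%, doubling takes about 70/11.2 = 6.25 years.

approximately 6 years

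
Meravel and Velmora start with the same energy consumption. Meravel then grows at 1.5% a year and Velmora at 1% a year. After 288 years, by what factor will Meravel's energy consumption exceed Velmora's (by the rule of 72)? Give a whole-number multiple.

Only the 0.5-point difference matters.
72/0.5 ≈ 144.00 years per doubling of the ratio; 288 years gives 2.00 doublings, so ≈ 4×.

approximately 4 times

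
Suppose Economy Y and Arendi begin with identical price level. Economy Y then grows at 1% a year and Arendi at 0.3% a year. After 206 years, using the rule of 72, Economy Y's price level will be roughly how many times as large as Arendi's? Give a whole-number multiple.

about 4 times

Rate gap = 1% − 0.3% = 0.7 points.
The ratio doubles every 72/0.7 ≈ 102.86 years.
206/102.86 ≈ 2.00 doublings → ratio ≈ 2^2.00 ≈ 4.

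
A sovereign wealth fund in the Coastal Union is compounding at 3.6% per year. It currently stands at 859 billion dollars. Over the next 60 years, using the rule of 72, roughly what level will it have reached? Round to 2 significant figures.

It doubles every 72/3.6 ≈ 20.00 years, so 60 years is 3.00 doublings.
2^3.00 ≈ 8.00; 859 × 8.00 ≈ 6900 billion dollars.

about 6900 billion dollars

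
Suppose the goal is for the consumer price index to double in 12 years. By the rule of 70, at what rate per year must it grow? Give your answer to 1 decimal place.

70 / 12 ≈ 5.83, so about 5.8% per year.

around 5.8%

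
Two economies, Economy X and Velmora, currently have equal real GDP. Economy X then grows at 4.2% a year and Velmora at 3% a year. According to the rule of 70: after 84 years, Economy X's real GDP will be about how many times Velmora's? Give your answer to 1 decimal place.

Economy X pulls ahead at 1.2 pp per year, so the ratio doubles every 70/1.2 ≈ 58.33 years.
In 84 years that's 1.44 doublings: 2^1.44 ≈ 2.7.

around 2.7 times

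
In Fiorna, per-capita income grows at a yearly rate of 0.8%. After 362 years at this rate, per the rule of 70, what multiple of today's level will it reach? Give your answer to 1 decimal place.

approximately 17.6 times

Doubling time ≈ 70/0.8 = 87.50 years.
362 years / 87.50 ≈ 4.14 doublings → factor 2^4.14 ≈ 17.6.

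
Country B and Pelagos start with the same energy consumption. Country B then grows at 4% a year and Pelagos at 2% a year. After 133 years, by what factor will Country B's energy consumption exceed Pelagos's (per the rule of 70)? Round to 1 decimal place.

about 13.9 times

Rate gap = 4% − 2% = 2 points.
The ratio doubles every 70/2 ≈ 35.00 years.
133/35.00 ≈ 3.80 doublings → ratio ≈ 2^3.80 ≈ 13.9.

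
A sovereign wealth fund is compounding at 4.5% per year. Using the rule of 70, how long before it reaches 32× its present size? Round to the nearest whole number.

One doubling takes 70/4.5 = 15.56 years.
Getting to 32× needs 5 doublings: 5 × 15.56 ≈ 78 years.

≈ 78 years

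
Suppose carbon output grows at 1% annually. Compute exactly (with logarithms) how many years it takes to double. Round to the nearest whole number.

t = ln(2) / ln(1 + 0.01) = 0.6931 / 0.009950 ≈ 69.66.
≈ 70 years.

70 years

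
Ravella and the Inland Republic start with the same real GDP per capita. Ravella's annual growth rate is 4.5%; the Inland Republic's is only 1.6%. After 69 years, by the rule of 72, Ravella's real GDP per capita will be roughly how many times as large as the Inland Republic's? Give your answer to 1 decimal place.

Ravella pulls ahead at 2.9 pp per year, so the ratio doubles every 72/2.9 ≈ 24.83 years.
In 69 years that's 2.78 doublings: 2^2.78 ≈ 6.9.

roughly 6.9 times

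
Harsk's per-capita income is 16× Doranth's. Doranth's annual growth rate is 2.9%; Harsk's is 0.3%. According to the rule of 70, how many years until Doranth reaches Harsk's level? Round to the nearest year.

The growth-rate gap is 2.9% − 0.3% = 2.6 percentage points.
So the ratio between them halves every 70/2.6 ≈ 26.92 years.
A 16× gap closes after 4 halvings: 4 × 26.92 ≈ 108 years.

around 108 years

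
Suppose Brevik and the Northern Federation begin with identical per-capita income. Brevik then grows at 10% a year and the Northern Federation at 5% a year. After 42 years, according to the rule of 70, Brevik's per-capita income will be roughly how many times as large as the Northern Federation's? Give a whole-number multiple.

about 8 times

Rate gap = 10% − 5% = 5 points.
The ratio doubles every 70/5 ≈ 14.00 years.
42/14.00 ≈ 3.00 doublings → ratio ≈ 2^3.00 ≈ 8.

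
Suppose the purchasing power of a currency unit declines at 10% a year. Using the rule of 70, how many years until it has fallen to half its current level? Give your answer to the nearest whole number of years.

Halving time ≈ 70 / 10 = 7.00 → 7 years.

7 years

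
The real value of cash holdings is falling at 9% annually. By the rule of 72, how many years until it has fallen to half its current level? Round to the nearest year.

The rule works in reverse for decay: 72/9 ≈ 8.00 years to halve.

8 years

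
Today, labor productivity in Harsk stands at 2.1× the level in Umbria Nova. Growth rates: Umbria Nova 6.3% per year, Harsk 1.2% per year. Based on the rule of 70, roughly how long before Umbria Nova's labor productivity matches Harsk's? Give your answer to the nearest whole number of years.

The growth-rate gap is 6.3% − 1.2% = 5.1 percentage points.
So the ratio between them halves every 70/5.1 ≈ 13.73 years.
A 2.1× gap takes log₂(2.1) ≈ 1.07 halvings to close: 1.07 × 13.73 ≈ 15 years.

around 15 years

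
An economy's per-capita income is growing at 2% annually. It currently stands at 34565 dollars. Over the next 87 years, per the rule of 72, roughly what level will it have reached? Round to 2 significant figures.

≈ 180000 dollars

Doubling time ≈ 72/2 = 36.00 years.
87 years is 87/36.00 ≈ 2.42 doublings, a factor of 2^2.42 ≈ 5.35.
34565 × 5.35 ≈ 180000 dollars.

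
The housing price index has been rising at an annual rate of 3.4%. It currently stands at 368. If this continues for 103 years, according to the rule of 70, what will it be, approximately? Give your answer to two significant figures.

around 12000

Doubling time ≈ 70/3.4 = 20.59 years.
103 years is 103/20.59 ≈ 5.00 doublings, a factor of 2^5.00 ≈ 32.00.
368 × 32.00 ≈ 12000.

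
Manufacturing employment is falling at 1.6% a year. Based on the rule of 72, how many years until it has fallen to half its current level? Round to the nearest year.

about 45 years

The rule works in reverse for decay: 72/1.6 ≈ 45.00 years to halve.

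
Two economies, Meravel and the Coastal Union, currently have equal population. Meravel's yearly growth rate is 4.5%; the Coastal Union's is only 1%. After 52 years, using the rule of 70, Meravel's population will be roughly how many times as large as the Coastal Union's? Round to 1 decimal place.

Rate gap = 4.5% − 1% = 3.5 points.
The ratio doubles every 70/3.5 ≈ 20.00 years.
52/20.00 ≈ 2.60 doublings → ratio ≈ 2^2.60 ≈ 6.1.

about 6.1 times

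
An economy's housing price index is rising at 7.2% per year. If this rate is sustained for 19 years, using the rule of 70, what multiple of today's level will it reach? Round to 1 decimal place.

around 3.9 times

Doubles every ≈ 9.72 years (70/7.2).
19 years is 1.95 doublings; 2^1.95 ≈ 3.9×.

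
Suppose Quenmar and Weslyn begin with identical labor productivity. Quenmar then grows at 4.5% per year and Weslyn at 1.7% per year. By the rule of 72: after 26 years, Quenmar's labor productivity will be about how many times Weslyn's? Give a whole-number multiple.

Rate gap = 4.5% − 1.7% = 2.8 points.
The ratio doubles every 72/2.8 ≈ 25.71 years.
26/25.71 ≈ 1.01 doublings → ratio ≈ 2^1.01 ≈ 2.

≈ 2 times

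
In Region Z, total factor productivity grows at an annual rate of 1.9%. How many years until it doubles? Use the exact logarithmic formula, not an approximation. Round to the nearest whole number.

37 years

t = ln(2) / ln(1 + 0.019) = 0.6931 / 0.018822 ≈ 36.82.
≈ 37 years.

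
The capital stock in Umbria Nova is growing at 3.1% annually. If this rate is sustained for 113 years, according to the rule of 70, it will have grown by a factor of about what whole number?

At 3.1% one doubling takes ≈ 22.58 years; 113 years is 5 of them, so ×32.

roughly 32 times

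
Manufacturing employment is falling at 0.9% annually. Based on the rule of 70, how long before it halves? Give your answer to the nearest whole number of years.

78 years

The rule works in reverse for decay: 70/0.9 ≈ 77.78 years to halve.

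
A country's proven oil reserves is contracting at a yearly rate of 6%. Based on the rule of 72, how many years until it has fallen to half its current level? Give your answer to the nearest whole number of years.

Falling at 6%, it halves about every 72/6 = 12.00 years.

≈ 12 years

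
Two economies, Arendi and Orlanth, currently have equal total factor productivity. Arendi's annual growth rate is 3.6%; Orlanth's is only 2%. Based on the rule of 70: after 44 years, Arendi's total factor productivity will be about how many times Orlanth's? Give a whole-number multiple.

approximately 2 times

Arendi pulls ahead at 1.6 pp per year, so the ratio doubles every 70/1.6 ≈ 43.75 years.
In 44 years that's 1.01 doublings: 2^1.01 ≈ 2.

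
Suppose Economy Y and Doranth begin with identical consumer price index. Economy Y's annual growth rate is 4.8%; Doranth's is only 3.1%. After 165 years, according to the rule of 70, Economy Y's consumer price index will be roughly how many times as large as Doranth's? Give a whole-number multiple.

about 16 times

Economy Y pulls ahead at 1.7 pp per year, so the ratio doubles every 70/1.7 ≈ 41.18 years.
In 165 years that's 4.01 doublings: 2^4.01 ≈ 16.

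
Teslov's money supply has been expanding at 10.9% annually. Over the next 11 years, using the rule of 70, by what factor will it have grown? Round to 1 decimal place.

approximately 3.3 times

Doubling time ≈ 70/10.9 = 6.42 years.
11 years / 6.42 ≈ 1.71 doublings → factor 2^1.71 ≈ 3.3.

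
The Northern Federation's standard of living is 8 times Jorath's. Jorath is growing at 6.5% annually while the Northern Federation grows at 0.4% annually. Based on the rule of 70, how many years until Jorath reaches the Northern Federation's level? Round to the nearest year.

around 34 years

Jorath gains on the Northern Federation at 6.5% − 0.4% = 6.1 points a year.
At that relative rate the gap halves every 70/6.1 ≈ 11.48 years.
An 8 times gap closes after 3 halvings: 3 × 11.48 ≈ 34 years.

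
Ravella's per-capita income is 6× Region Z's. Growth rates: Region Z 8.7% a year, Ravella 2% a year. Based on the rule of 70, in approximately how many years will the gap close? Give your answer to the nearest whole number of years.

Region Z gains on Ravella at 8.7% − 2% = 6.7 points a year.
At that relative rate the gap halves every 70/6.7 ≈ 10.45 years.
A 6× gap takes log₂(6) ≈ 2.58 halvings to close: 2.58 × 10.45 ≈ 27 years.

around 27 years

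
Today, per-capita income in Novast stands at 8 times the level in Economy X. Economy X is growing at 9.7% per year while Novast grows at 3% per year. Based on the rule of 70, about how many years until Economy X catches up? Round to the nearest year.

roughly 31 years

The growth-rate gap is 9.7% − 3% = 6.7 percentage points.
So the ratio between them halves every 70/6.7 ≈ 10.45 years.
An 8 times gap closes after 3 halvings: 3 × 10.45 ≈ 31 years.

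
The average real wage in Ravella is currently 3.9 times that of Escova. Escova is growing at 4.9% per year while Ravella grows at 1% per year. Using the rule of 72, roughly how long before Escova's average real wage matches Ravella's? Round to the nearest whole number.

about 36 years

The growth-rate gap is 4.9% − 1% = 3.9 percentage points.
So the ratio between them halves every 72/3.9 ≈ 18.46 years.
A 3.9 times gap takes log₂(3.9) ≈ 1.96 halvings to close: 1.96 × 18.46 ≈ 36 years.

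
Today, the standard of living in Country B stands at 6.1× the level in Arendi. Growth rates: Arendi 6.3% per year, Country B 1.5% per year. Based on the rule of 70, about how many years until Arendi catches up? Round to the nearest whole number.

The growth-rate gap is 6.3% − 1.5% = 4.8 percentage points.
So the ratio between them halves every 70/4.8 ≈ 14.58 years.
A 6.1× gap takes log₂(6.1) ≈ 2.61 halvings to close: 2.61 × 14.58 ≈ 38 years.

≈ 38 years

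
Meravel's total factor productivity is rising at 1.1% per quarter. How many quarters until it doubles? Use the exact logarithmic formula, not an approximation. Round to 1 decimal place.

t = ln(2) / ln(1 + 0.011) = 0.6931 / 0.010940 ≈ 63.35.

63.4 quarters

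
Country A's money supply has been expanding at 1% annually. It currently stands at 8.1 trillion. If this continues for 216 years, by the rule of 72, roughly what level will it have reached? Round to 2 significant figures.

Doubling time ≈ 72/1 = 72.00 years.
216 years is 216/72.00 ≈ 3.00 doublings, a factor of 2^3.00 ≈ 8.00.
8.1 × 8.00 ≈ 65 trillion.

approximately 65 trillion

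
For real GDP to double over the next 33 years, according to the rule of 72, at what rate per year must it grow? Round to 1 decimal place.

2.2%

72 / 33 ≈ 2.18, so about 2.2% per year.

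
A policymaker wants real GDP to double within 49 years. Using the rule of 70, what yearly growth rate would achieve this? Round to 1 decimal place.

70 / 49 ≈ 1.43, so about 1.4% per year.

roughly 1.4%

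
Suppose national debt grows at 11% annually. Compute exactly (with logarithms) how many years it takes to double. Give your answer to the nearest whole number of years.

t = ln(2) / ln(1 + 0.11) = 0.6931 / 0.104360 ≈ 6.64.
≈ 7 years.

7 years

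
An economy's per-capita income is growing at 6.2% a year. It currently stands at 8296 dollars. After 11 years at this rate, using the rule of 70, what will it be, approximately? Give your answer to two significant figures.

It doubles every 70/6.2 ≈ 11.29 years, so 11 years is 0.97 doublings.
2^0.97 ≈ 1.96; 8296 × 1.96 ≈ 16000 dollars.

approximately 16000 dollars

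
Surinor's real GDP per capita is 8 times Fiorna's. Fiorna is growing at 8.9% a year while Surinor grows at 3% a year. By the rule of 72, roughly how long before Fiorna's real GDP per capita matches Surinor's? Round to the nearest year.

The growth-rate gap is 8.9% − 3% = 5.9 percentage points.
So the ratio between them halves every 72/5.9 ≈ 12.20 years.
An 8 times gap closes after 3 halvings: 3 × 12.20 ≈ 37 years.

37 years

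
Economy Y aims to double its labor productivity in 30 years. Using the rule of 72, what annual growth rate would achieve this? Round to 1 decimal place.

≈ 2.4% a year

72 / 30 ≈ 2.40, so about 2.4% a year.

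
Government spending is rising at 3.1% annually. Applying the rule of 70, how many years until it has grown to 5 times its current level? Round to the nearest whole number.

approximately 52 years

One doubling takes 70/3.1 = 22.58 years.
5× is log₂ 5 ≈ 2.32 doublings, so ≈ 2.32 × 22.58 = 52 years.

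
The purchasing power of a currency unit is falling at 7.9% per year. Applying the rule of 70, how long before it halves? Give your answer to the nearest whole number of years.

roughly 9 years

Halving time ≈ 70 / 7.9 = 8.86 → 9 years.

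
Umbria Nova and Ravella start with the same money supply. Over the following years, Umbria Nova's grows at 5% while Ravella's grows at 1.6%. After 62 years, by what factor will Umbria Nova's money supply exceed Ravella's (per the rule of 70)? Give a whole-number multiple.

Only the 3.4-point difference matters.
70/3.4 ≈ 20.59 years per doubling of the ratio; 62 years gives 3.01 doublings, so ≈ 8×.

roughly 8 times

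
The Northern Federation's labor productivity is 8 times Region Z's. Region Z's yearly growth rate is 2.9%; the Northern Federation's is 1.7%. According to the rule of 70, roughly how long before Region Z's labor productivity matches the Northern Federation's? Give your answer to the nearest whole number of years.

The growth-rate gap is 2.9% − 1.7% = 1.2 percentage points.
So the ratio between them halves every 70/1.2 ≈ 58.33 years.
An 8 times gap closes after 3 halvings: 3 × 58.33 ≈ 175 years.

roughly 175 years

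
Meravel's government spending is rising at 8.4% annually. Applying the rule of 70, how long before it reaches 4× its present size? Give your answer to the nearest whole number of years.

Doubling time ≈ 70/8.4 = 8.33 years.
Getting to 4× needs 2 doublings: 2 × 8.33 ≈ 17 years.

17 years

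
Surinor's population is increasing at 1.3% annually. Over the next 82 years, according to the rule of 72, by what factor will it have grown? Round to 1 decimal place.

Doubles every ≈ 55.38 years (72/1.3).
82 years is 1.48 doublings; 2^1.48 ≈ 2.8×.

about 2.8 times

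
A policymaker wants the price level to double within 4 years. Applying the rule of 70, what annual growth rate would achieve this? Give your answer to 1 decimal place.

70 / 4 ≈ 17.50, so about 17.5% annually.

about 17.5% annually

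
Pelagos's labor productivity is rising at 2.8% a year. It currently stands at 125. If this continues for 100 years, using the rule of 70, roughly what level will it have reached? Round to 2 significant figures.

roughly 2000

Doubling time ≈ 70/2.8 = 25.00 years.
100 years is 100/25.00 ≈ 4.00 doublings, a factor of 2^4.00 ≈ 16.00.
125 × 16.00 ≈ 2000.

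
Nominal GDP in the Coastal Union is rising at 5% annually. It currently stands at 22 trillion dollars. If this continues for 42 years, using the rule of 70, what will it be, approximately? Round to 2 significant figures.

Doubling time ≈ 70/5 = 14.00 years.
42 years is 42/14.00 ≈ 3.00 doublings, a factor of 2^3.00 ≈ 8.00.
22 × 8.00 ≈ 180 trillion dollars.

180 trillion dollars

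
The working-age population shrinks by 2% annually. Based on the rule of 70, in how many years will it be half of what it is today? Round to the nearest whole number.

Halving time ≈ 70 / 2 = 35.00 → 35 years.

roughly 35 years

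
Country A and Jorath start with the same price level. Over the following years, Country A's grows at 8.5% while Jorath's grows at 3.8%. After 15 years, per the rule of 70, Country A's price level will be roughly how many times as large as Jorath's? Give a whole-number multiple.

Rate gap = 8.5% − 3.8% = 4.7 points.
The ratio doubles every 70/4.7 ≈ 14.89 years.
15/14.89 ≈ 1.01 doublings → ratio ≈ 2^1.01 ≈ 2.

around 2 times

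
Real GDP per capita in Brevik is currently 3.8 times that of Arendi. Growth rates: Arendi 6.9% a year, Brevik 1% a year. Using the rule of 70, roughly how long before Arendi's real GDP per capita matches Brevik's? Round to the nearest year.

Arendi gains on Brevik at 6.9% − 1% = 5.9 points a year.
At that relative rate the gap halves every 70/5.9 ≈ 11.86 years.
A 3.8 times gap takes log₂(3.8) ≈ 1.93 halvings to close: 1.93 × 11.86 ≈ 23 years.

23 years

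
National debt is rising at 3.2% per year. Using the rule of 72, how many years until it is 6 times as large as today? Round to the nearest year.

One doubling takes 72/3.2 = 22.50 years.
6× is log₂ 6 ≈ 2.58 doublings, so ≈ 2.58 × 22.50 = 58 years.

≈ 58 years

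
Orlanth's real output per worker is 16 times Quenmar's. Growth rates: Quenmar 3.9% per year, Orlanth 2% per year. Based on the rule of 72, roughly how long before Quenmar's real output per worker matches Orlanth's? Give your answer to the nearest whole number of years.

roughly 152 years

What matters is the difference: 1.9 pp.
Rule of 72 on the gap: the ratio halves every 72/1.9 ≈ 37.89 years.
A 16 times gap closes after 4 halvings: 4 × 37.89 ≈ 152 years.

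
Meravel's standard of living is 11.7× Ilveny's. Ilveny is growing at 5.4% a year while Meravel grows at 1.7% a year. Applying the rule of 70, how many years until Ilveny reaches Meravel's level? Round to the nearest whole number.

Ilveny gains on Meravel at 5.4% − 1.7% = 3.7 points a year.
At that relative rate the gap halves every 70/3.7 ≈ 18.92 years.
An 11.7× gap takes log₂(11.7) ≈ 3.55 halvings to close: 3.55 × 18.92 ≈ 67 years.

67 years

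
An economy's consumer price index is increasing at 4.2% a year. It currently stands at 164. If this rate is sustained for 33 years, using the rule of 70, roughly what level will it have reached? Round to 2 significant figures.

about 650

Doubling time ≈ 70/4.2 = 16.67 years.
33 years is 33/16.67 ≈ 1.98 doublings, a factor of 2^1.98 ≈ 3.94.
164 × 3.94 ≈ 650.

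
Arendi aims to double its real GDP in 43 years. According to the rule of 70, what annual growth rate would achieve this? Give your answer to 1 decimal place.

70 / 43 ≈ 1.63, so about 1.6% annually.

roughly 1.6%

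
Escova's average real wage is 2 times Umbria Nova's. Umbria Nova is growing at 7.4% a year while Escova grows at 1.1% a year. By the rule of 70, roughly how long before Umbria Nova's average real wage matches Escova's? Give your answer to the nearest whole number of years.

Umbria Nova gains on Escova at 7.4% − 1.1% = 6.3 points a year.
At that relative rate the gap halves every 70/6.3 ≈ 11.11 years.
A 2 times gap closes after 1 halving: 1 × 11.11 ≈ 11 years.

around 11 years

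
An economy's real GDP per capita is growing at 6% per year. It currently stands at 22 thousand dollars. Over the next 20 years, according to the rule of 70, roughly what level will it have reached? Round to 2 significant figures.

Doubling time ≈ 70/6 = 11.67 years.
20 years is 20/11.67 ≈ 1.71 doublings, a factor of 2^1.71 ≈ 3.27.
22 × 3.27 ≈ 72 thousand dollars.

approximately 72 thousand dollars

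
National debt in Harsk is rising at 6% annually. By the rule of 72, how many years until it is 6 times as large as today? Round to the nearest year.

At 6% it doubles every 72/6 ≈ 12.00 years.
6× is log₂ 6 ≈ 2.58 doublings, so ≈ 2.58 × 12.00 = 31 years.

about 31 years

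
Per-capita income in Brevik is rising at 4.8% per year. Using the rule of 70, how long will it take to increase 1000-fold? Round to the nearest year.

145 years

Doubling time ≈ 70/4.8 = 14.58 years.
Reaching 1000× takes log₂(1000) ≈ 9.97 doublings.
9.97 × 14.58 ≈ 145 years.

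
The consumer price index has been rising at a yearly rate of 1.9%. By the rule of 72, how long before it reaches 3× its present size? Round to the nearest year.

about 60 years

At 1.9% it doubles every 72/1.9 ≈ 37.89 years.
Reaching 3× takes log₂(3) ≈ 1.58 doublings.
1.58 × 37.89 ≈ 60 years.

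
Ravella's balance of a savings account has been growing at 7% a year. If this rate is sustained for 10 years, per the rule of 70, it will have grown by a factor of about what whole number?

At 7% one doubling takes ≈ 10.00 years; 10 years is 1 of them, so ×2.

≈ 2 times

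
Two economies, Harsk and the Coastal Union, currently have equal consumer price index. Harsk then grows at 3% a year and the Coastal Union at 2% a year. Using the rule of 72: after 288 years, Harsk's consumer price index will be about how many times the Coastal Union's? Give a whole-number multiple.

about 16 times

Rate gap = 3% − 2% = 1 point.
The ratio doubles every 72/1 ≈ 72.00 years.
288/72.00 ≈ 4.00 doublings → ratio ≈ 2^4.00 ≈ 16.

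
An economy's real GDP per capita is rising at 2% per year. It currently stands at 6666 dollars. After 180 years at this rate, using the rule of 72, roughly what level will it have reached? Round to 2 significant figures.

Doubling time ≈ 72/2 = 36.00 years.
180 years is 180/36.00 ≈ 5.00 doublings, a factor of 2^5.00 ≈ 32.00.
6666 × 32.00 ≈ 210000 dollars.

≈ 210000 dollars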